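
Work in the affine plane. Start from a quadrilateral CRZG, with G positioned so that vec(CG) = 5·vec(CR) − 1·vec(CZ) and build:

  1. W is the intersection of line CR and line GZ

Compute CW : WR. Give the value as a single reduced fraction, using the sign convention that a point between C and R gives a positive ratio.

CW:WR = -5/3

Set C = (0, 0), R = (1, 0), Z = (0, 1), G = (5, -1); any affine frame gives the same invariant.
1. W is the intersection of line CR and line GZ ⇒ W = (5/2, 0)
W = C + t·(R−C) with t = 5/2, so CW:WR = t:(1−t) = 5/2:-3/2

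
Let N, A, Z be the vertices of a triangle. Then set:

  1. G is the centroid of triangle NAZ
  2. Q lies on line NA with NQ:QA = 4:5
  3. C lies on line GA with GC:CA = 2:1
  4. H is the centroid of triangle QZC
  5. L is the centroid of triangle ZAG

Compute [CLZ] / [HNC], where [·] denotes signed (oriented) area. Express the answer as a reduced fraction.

[CLZ]:[HNC] = -9/59

Choose coordinates N = (0, 0), A = (1, 0), Z = (0, 1).
1. G is the centroid of triangle NAZ ⇒ G = (1/3, 1/3)
2. Q lies on line NA with NQ:QA = 4:5 ⇒ Q = (4/9, 0)
3. C lies on line GA with GC:CA = 2:1 ⇒ C = (7/9, 1/9)
4. H is the centroid of triangle QZC ⇒ H = (11/27, 10/27)
5. L is the centroid of triangle ZAG ⇒ L = (4/9, 4/9)
2·[CLZ] = -1/27, 2·[HNC] = 59/243
[CLZ]:[HNC] = -1/27:59/243 = -9/59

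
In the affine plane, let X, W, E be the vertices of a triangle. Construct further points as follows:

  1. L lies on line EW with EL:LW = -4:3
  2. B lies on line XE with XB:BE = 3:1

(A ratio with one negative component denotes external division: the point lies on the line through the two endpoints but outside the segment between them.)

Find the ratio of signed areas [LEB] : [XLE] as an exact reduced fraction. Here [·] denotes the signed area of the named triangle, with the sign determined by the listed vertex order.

[LEB]:[XLE] = 1/4

Choose coordinates X = (0, 0), W = (1, 0), E = (0, 1).
1. L lies on line EW with EL:LW = -4:3 ⇒ L = (4, -3)
2. B lies on line XE with XB:BE = 3:1 ⇒ B = (0, 3/4)
2·[LEB] = 1, 2·[XLE] = 4
[LEB]:[XLE] = 1:4 = 1/4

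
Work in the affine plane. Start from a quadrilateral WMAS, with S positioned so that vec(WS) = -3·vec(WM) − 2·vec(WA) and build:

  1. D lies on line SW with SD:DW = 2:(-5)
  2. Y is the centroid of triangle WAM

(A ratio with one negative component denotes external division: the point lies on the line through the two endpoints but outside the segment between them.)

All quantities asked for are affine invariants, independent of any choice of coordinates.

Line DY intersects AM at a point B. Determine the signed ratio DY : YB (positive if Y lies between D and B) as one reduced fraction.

DY:YB = 27

Assign W = (0, 0), M = (1, 0), A = (0, 1), S = (-3, -2) — the answer is frame-independent, so this choice is without loss of generality.
1. D lies on line SW with SD:DW = 2:(-5) ⇒ D = (-5, -10/3)
2. Y is the centroid of triangle WAM ⇒ Y = (1/3, 1/3)
line DY meets AM at B = (43/81, 38/81)
Y = D + t·(B−D) with t = 27/28, so DY:YB = 27/28:1/28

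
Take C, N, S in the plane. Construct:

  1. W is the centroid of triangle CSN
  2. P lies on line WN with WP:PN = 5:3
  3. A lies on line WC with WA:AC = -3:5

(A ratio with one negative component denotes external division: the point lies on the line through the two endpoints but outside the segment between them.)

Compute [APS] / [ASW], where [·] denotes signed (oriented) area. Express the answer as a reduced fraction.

[APS]:[ASW] = -29/24

Set C = (0, 0), N = (1, 0), S = (0, 1); any affine frame gives the same invariant.
1. W is the centroid of triangle CSN ⇒ W = (1/3, 1/3)
2. P lies on line WN with WP:PN = 5:3 ⇒ P = (3/4, 1/8)
3. A lies on line WC with WA:AC = -3:5 ⇒ A = (5/6, 5/6)
2·[APS] = -29/48, 2·[ASW] = 1/2
[APS]:[ASW] = -29/48:1/2 = -29/24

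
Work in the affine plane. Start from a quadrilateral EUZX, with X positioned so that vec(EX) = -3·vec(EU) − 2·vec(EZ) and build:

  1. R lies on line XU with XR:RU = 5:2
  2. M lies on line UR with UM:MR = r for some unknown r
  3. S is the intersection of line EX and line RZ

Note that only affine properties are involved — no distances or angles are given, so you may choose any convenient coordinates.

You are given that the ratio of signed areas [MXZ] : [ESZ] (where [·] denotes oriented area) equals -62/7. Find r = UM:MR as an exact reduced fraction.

Work in coordinates with E = (0, 0), U = (1, 0), Z = (0, 1), X = (-3, -2).
1. R lies on line XU with XR:RU = 5:2 ⇒ R = (-1/7, -4/7)
2. With UM:MR = r, write λ = r/(r+1) so M = U + λ·(R−U); M is affine-linear in λ
3. S is the intersection of line EX and line RZ ⇒ S = (-3/31, -2/31)
Every point depending on M is an affine combination of M and λ-independent points, so each such coordinate is linear in λ; the λ² term in each signed area is a multiple of (R−U)×(R−U) = 0, so 2·[MXZ] and 2·[ESZ] are each linear in λ. Evaluating at λ=0 and λ=1:
  2·[MXZ] = 12/7·λ − 6,   2·[ESZ] = -3/31
So [MXZ]:[ESZ] = (12/7·λ − 6) / (-3/31). Setting this equal to -62/7:
  12/7·λ − 6 = -62/7·(-3/31)  ⇒  λ = 4
Then r = λ/(1−λ) = (4)/(-3) = -4/3. Check: with r = -4/3, M = (-25/7, -16/7) and [MXZ]:[ESZ] = -62/7 as required.

r = -4/3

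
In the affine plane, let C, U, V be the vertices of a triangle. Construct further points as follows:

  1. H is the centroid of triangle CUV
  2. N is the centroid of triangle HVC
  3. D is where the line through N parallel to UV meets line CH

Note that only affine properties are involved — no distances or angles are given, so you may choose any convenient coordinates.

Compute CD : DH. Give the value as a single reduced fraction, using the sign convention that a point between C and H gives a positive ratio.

CD:DH = 5

Set C = (0, 0), U = (1, 0), V = (0, 1); any affine frame gives the same invariant.
1. H is the centroid of triangle CUV ⇒ H = (1/3, 1/3)
2. N is the centroid of triangle HVC ⇒ N = (1/9, 4/9)
3. D is where the line through N parallel to UV meets line CH ⇒ D = (5/18, 5/18)
D = C + t·(H−C) with t = 5/6, so CD:DH = t:(1−t) = 5/6:1/6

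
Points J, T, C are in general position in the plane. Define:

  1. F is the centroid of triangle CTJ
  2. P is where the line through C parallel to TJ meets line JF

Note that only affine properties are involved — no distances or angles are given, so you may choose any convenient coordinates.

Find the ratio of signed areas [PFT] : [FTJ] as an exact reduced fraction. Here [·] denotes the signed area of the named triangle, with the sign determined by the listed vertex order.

Choose coordinates J = (0, 0), T = (1, 0), C = (0, 1).
1. F is the centroid of triangle CTJ ⇒ F = (1/3, 1/3)
2. P is where the line through C parallel to TJ meets line JF ⇒ P = (1, 1)
2·[PFT] = 2/3, 2·[FTJ] = -1/3
[PFT]:[FTJ] = 2/3:-1/3 = -2

[PFT]:[FTJ] = -2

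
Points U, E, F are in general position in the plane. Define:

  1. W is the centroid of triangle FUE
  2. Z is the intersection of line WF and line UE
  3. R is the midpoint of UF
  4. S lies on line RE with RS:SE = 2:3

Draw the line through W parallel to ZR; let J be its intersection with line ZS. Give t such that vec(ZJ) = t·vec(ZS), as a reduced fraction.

t = 5/6

Set U = (0, 0), E = (1, 0), F = (0, 1); any affine frame gives the same invariant.
1. W is the centroid of triangle FUE ⇒ W = (1/3, 1/3)
2. Z is the intersection of line WF and line UE ⇒ Z = (1/2, 0)
3. R is the midpoint of UF ⇒ R = (0, 1/2)
4. S lies on line RE with RS:SE = 2:3 ⇒ S = (2/5, 3/10)
through W parallel to ZR: direction (-1/2, 1/2); meets ZS at J = (5/12, 1/4)
J = Z + t·(S−Z) with t = 5/6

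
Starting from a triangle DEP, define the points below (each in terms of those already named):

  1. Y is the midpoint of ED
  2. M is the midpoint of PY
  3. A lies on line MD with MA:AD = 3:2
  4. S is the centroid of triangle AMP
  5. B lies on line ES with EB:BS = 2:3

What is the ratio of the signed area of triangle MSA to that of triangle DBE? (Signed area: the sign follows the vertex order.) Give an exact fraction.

[MSA]:[DBE] = -15/68

Set D = (0, 0), E = (1, 0), P = (0, 1); any affine frame gives the same invariant.
1. Y is the midpoint of ED ⇒ Y = (1/2, 0)
2. M is the midpoint of PY ⇒ M = (1/4, 1/2)
3. A lies on line MD with MA:AD = 3:2 ⇒ A = (1/10, 1/5)
4. S is the centroid of triangle AMP ⇒ S = (7/60, 17/30)
5. B lies on line ES with EB:BS = 2:3 ⇒ B = (97/150, 17/75)
2·[MSA] = 1/20, 2·[DBE] = -17/75
[MSA]:[DBE] = 1/20:-17/75 = -15/68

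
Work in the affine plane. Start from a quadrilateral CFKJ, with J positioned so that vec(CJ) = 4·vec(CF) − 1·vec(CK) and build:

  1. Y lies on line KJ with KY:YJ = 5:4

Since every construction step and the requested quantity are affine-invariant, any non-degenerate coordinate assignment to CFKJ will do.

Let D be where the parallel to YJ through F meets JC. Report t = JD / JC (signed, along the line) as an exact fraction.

t = 1/2

Assign C = (0, 0), F = (1, 0), K = (0, 1), J = (4, -1) — the answer is frame-independent, so this choice is without loss of generality.
1. Y lies on line KJ with KY:YJ = 5:4 ⇒ Y = (20/9, -1/9)
through F parallel to YJ: direction (16/9, -8/9); meets JC at D = (2, -1/2)
D = J + t·(C−J) with t = 1/2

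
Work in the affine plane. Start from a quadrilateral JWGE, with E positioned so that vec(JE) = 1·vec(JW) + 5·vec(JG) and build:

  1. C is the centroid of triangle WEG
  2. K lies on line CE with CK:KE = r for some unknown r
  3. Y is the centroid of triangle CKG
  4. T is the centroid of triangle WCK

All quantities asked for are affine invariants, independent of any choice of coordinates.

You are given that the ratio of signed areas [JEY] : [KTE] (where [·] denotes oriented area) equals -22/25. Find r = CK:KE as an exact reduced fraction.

r = -3/5

Choose coordinates J = (0, 0), W = (1, 0), G = (0, 1), E = (1, 5).
1. C is the centroid of triangle WEG ⇒ C = (2/3, 2)
2. With CK:KE = r, write λ = r/(r+1) so K = C + λ·(E−C); K is affine-linear in λ
3. Y is the centroid of triangle CKG ⇒ Y is an affine combination of earlier points and hence also affine-linear in λ
4. T is the centroid of triangle WCK ⇒ T is an affine combination of earlier points and hence also affine-linear in λ
Every point depending on K is an affine combination of K and λ-independent points, so each such coordinate is linear in λ; the λ² term in each signed area is a multiple of (E−C)×(E−C) = 0, so 2·[JEY] and 2·[KTE] are each linear in λ. Evaluating at λ=0 and λ=1:
  2·[JEY] = 4/9·λ − 5/9,   2·[KTE] = -5/9·λ + 5/9
So [JEY]:[KTE] = (4/9·λ − 5/9) / (-5/9·λ + 5/9). Setting this equal to -22/25:
  4/9·λ − 5/9 = -22/25·(-5/9·λ + 5/9)  ⇒  λ = -3/2
Then r = λ/(1−λ) = (-3/2)/(5/2) = -3/5. Check: with r = -3/5, K = (1/6, -5/2) and [JEY]:[KTE] = -22/25 as required.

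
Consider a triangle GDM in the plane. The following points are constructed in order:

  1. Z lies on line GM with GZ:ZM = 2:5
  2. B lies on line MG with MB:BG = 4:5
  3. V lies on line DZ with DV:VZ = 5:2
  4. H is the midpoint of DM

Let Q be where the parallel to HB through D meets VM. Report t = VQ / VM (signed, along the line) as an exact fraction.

Set G = (0, 0), D = (1, 0), M = (0, 1); any affine frame gives the same invariant.
1. Z lies on line GM with GZ:ZM = 2:5 ⇒ Z = (0, 2/7)
2. B lies on line MG with MB:BG = 4:5 ⇒ B = (0, 5/9)
3. V lies on line DZ with DV:VZ = 5:2 ⇒ V = (2/7, 10/49)
4. H is the midpoint of DM ⇒ H = (1/2, 1/2)
through D parallel to HB: direction (-1/2, 1/18); meets VM at Q = (112/337, 25/337)
Q = V + t·(M−V) with t = -55/337

t = -55/337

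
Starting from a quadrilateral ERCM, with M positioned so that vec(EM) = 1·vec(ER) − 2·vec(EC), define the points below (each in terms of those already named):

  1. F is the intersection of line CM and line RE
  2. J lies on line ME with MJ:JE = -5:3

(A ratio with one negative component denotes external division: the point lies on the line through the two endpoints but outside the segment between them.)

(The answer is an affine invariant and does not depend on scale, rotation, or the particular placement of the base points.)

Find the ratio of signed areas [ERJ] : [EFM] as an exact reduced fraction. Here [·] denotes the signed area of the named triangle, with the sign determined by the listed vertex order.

[ERJ]:[EFM] = -9/2

Assign E = (0, 0), R = (1, 0), C = (0, 1), M = (1, -2) — the answer is frame-independent, so this choice is without loss of generality.
1. F is the intersection of line CM and line RE ⇒ F = (1/3, 0)
2. J lies on line ME with MJ:JE = -5:3 ⇒ J = (-3/2, 3)
2·[ERJ] = 3, 2·[EFM] = -2/3
[ERJ]:[EFM] = 3:-2/3 = -9/2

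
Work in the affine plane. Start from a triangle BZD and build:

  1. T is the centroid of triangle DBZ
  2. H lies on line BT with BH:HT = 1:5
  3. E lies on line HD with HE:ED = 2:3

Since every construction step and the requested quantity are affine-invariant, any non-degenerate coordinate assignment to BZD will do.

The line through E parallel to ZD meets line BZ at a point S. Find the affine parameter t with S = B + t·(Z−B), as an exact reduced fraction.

t = 7/15

Assign B = (0, 0), Z = (1, 0), D = (0, 1) — the answer is frame-independent, so this choice is without loss of generality.
1. T is the centroid of triangle DBZ ⇒ T = (1/3, 1/3)
2. H lies on line BT with BH:HT = 1:5 ⇒ H = (1/18, 1/18)
3. E lies on line HD with HE:ED = 2:3 ⇒ E = (1/30, 13/30)
through E parallel to ZD: direction (-1, 1); meets BZ at S = (7/15, 0)
S = B + t·(Z−B) with t = 7/15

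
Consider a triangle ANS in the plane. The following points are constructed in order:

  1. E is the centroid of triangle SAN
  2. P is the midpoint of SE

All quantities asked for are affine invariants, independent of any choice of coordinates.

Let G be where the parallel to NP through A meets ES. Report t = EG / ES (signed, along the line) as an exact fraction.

Set A = (0, 0), N = (1, 0), S = (0, 1); any affine frame gives the same invariant.
1. E is the centroid of triangle SAN ⇒ E = (1/3, 1/3)
2. P is the midpoint of SE ⇒ P = (1/6, 2/3)
through A parallel to NP: direction (-5/6, 2/3); meets ES at G = (5/6, -2/3)
G = E + t·(S−E) with t = -3/2

t = -3/2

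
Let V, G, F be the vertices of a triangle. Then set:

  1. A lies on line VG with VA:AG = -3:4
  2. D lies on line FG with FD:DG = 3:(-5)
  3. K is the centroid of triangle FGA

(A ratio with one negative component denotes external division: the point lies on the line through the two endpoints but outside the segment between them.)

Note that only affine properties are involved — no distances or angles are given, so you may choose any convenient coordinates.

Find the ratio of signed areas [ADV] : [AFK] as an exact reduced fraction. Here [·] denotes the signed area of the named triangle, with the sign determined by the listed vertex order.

[ADV]:[AFK] = 45/8

Assign V = (0, 0), G = (1, 0), F = (0, 1) — the answer is frame-independent, so this choice is without loss of generality.
1. A lies on line VG with VA:AG = -3:4 ⇒ A = (-3, 0)
2. D lies on line FG with FD:DG = 3:(-5) ⇒ D = (-3/2, 5/2)
3. K is the centroid of triangle FGA ⇒ K = (-2/3, 1/3)
2·[ADV] = -15/2, 2·[AFK] = -4/3
[ADV]:[AFK] = -15/2:-4/3 = 45/8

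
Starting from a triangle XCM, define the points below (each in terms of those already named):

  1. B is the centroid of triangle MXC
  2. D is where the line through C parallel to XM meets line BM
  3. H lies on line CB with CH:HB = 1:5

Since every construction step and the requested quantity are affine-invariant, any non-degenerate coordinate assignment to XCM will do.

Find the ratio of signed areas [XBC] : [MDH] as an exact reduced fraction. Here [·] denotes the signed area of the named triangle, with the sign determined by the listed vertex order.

Assign X = (0, 0), C = (1, 0), M = (0, 1) — the answer is frame-independent, so this choice is without loss of generality.
1. B is the centroid of triangle MXC ⇒ B = (1/3, 1/3)
2. D is where the line through C parallel to XM meets line BM ⇒ D = (1, -1)
3. H lies on line CB with CH:HB = 1:5 ⇒ H = (8/9, 1/18)
2·[XBC] = -1/3, 2·[MDH] = 5/6
[XBC]:[MDH] = -1/3:5/6 = -2/5

[XBC]:[MDH] = -2/5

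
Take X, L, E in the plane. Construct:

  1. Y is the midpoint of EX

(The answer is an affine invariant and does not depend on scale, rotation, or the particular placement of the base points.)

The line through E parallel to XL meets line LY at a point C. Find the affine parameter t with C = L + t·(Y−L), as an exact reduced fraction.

t = 2

Assign X = (0, 0), L = (1, 0), E = (0, 1) — the answer is frame-independent, so this choice is without loss of generality.
1. Y is the midpoint of EX ⇒ Y = (0, 1/2)
through E parallel to XL: direction (1, 0); meets LY at C = (-1, 1)
C = L + t·(Y−L) with t = 2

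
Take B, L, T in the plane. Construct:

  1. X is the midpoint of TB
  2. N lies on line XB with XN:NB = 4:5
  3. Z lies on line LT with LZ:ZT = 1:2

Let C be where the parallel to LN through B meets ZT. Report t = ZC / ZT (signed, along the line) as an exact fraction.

t = -14/13

Choose coordinates B = (0, 0), L = (1, 0), T = (0, 1).
1. X is the midpoint of TB ⇒ X = (0, 1/2)
2. N lies on line XB with XN:NB = 4:5 ⇒ N = (0, 5/18)
3. Z lies on line LT with LZ:ZT = 1:2 ⇒ Z = (2/3, 1/3)
through B parallel to LN: direction (-1, 5/18); meets ZT at C = (18/13, -5/13)
C = Z + t·(T−Z) with t = -14/13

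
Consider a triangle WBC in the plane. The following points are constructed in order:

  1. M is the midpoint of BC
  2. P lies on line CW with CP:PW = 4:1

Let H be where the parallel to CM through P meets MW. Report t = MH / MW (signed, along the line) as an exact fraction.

t = 4/5

Assign W = (0, 0), B = (1, 0), C = (0, 1) — the answer is frame-independent, so this choice is without loss of generality.
1. M is the midpoint of BC ⇒ M = (1/2, 1/2)
2. P lies on line CW with CP:PW = 4:1 ⇒ P = (0, 1/5)
through P parallel to CM: direction (1/2, -1/2); meets MW at H = (1/10, 1/10)
H = M + t·(W−M) with t = 4/5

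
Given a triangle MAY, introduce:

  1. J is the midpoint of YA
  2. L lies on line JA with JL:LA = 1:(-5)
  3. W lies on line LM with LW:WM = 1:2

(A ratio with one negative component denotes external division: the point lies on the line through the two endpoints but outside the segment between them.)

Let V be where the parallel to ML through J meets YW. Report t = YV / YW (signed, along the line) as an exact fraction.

t = 4/3

Work in coordinates with M = (0, 0), A = (1, 0), Y = (0, 1).
1. J is the midpoint of YA ⇒ J = (1/2, 1/2)
2. L lies on line JA with JL:LA = 1:(-5) ⇒ L = (3/8, 5/8)
3. W lies on line LM with LW:WM = 1:2 ⇒ W = (1/4, 5/12)
through J parallel to ML: direction (3/8, 5/8); meets YW at V = (1/3, 2/9)
V = Y + t·(W−Y) with t = 4/3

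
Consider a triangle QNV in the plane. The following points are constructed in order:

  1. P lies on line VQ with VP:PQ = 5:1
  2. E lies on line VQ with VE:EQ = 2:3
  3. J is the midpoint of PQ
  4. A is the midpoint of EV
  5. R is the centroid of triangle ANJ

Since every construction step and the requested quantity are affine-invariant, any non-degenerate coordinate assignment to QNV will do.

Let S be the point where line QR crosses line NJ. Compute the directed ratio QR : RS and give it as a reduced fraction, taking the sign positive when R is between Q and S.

Choose coordinates Q = (0, 0), N = (1, 0), V = (0, 1).
1. P lies on line VQ with VP:PQ = 5:1 ⇒ P = (0, 1/6)
2. E lies on line VQ with VE:EQ = 2:3 ⇒ E = (0, 3/5)
3. J is the midpoint of PQ ⇒ J = (0, 1/12)
4. A is the midpoint of EV ⇒ A = (0, 4/5)
5. R is the centroid of triangle ANJ ⇒ R = (1/3, 53/180)
line QR meets NJ at S = (5/58, 53/696)
R = Q + t·(S−Q) with t = 58/15, so QR:RS = 58/15:-43/15

QR:RS = -58/43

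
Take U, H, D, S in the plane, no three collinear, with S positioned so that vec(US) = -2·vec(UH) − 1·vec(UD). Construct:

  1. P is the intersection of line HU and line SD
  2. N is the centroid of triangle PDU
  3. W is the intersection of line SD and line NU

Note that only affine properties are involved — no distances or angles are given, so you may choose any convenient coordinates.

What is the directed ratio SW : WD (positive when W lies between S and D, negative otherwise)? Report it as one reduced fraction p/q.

SW:WD = 3

Set U = (0, 0), H = (1, 0), D = (0, 1), S = (-2, -1); any affine frame gives the same invariant.
1. P is the intersection of line HU and line SD ⇒ P = (-1, 0)
2. N is the centroid of triangle PDU ⇒ N = (-1/3, 1/3)
3. W is the intersection of line SD and line NU ⇒ W = (-1/2, 1/2)
W = S + t·(D−S) with t = 3/4, so SW:WD = t:(1−t) = 3/4:1/4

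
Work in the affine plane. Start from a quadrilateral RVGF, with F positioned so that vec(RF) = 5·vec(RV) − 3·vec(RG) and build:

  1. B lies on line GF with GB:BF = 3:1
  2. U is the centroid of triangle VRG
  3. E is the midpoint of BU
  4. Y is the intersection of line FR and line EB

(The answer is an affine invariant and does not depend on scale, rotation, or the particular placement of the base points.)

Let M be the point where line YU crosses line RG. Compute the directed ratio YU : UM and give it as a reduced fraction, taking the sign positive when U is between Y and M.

YU:UM = 328/17

Set R = (0, 0), V = (1, 0), G = (0, 1), F = (5, -3); any affine frame gives the same invariant.
1. B lies on line GF with GB:BF = 3:1 ⇒ B = (15/4, -2)
2. U is the centroid of triangle VRG ⇒ U = (1/3, 1/3)
3. E is the midpoint of BU ⇒ E = (49/24, -5/6)
4. Y is the intersection of line FR and line EB ⇒ Y = (115/17, -69/17)
line YU meets RG at M = (0, 23/41)
U = Y + t·(M−Y) with t = 328/345, so YU:UM = 328/345:17/345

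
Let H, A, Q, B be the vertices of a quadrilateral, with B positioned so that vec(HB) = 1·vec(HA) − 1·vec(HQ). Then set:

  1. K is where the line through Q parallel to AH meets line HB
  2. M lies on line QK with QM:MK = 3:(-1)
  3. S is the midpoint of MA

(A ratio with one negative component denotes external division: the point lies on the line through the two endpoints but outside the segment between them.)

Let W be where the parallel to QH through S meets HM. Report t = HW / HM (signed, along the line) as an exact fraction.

Assign H = (0, 0), A = (1, 0), Q = (0, 1), B = (1, -1) — the answer is frame-independent, so this choice is without loss of generality.
1. K is where the line through Q parallel to AH meets line HB ⇒ K = (-1, 1)
2. M lies on line QK with QM:MK = 3:(-1) ⇒ M = (-3/2, 1)
3. S is the midpoint of MA ⇒ S = (-1/4, 1/2)
through S parallel to QH: direction (0, -1); meets HM at W = (-1/4, 1/6)
W = H + t·(M−H) with t = 1/6

t = 1/6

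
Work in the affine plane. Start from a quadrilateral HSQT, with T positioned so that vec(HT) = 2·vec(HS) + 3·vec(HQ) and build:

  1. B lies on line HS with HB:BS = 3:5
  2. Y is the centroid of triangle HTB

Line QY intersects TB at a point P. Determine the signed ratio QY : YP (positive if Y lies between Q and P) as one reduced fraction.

QY:YP = 19/3

Work in coordinates with H = (0, 0), S = (1, 0), Q = (0, 1), T = (2, 3).
1. B lies on line HS with HB:BS = 3:5 ⇒ B = (3/8, 0)
2. Y is the centroid of triangle HTB ⇒ Y = (19/24, 1)
line QY meets TB at P = (11/12, 1)
Y = Q + t·(P−Q) with t = 19/22, so QY:YP = 19/22:3/22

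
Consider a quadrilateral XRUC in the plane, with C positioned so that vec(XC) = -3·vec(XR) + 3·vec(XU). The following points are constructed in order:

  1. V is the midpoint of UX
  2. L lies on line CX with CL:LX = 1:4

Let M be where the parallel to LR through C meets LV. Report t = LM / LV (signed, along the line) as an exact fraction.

t = -6/7

Assign X = (0, 0), R = (1, 0), U = (0, 1), C = (-3, 3) — the answer is frame-independent, so this choice is without loss of generality.
1. V is the midpoint of UX ⇒ V = (0, 1/2)
2. L lies on line CX with CL:LX = 1:4 ⇒ L = (-12/5, 12/5)
through C parallel to LR: direction (17/5, -12/5); meets LV at M = (-156/35, 141/35)
M = L + t·(V−L) with t = -6/7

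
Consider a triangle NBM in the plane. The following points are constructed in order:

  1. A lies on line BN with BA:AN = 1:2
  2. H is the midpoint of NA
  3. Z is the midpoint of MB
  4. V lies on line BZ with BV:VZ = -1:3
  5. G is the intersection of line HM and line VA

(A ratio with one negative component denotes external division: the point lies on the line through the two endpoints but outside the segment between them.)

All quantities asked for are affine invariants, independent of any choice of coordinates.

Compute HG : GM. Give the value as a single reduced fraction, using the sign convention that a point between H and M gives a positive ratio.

Assign N = (0, 0), B = (1, 0), M = (0, 1) — the answer is frame-independent, so this choice is without loss of generality.
1. A lies on line BN with BA:AN = 1:2 ⇒ A = (2/3, 0)
2. H is the midpoint of NA ⇒ H = (1/3, 0)
3. Z is the midpoint of MB ⇒ Z = (1/2, 1/2)
4. V lies on line BZ with BV:VZ = -1:3 ⇒ V = (5/4, -1/4)
5. G is the intersection of line HM and line VA ⇒ G = (5/18, 1/6)
G = H + t·(M−H) with t = 1/6, so HG:GM = t:(1−t) = 1/6:5/6

HG:GM = 1/5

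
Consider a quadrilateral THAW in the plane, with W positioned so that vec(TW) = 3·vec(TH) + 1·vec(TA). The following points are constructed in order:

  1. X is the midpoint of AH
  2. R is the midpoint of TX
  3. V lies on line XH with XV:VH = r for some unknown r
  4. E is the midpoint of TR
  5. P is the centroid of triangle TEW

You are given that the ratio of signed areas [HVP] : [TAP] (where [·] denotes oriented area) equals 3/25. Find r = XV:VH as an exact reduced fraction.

Assign T = (0, 0), H = (1, 0), A = (0, 1), W = (3, 1) — the answer is frame-independent, so this choice is without loss of generality.
1. X is the midpoint of AH ⇒ X = (1/2, 1/2)
2. R is the midpoint of TX ⇒ R = (1/4, 1/4)
3. With XV:VH = r, write λ = r/(r+1) so V = X + λ·(H−X); V is affine-linear in λ
4. E is the midpoint of TR ⇒ E = (1/8, 1/8)
5. P is the centroid of triangle TEW ⇒ P = (25/24, 3/8)
Every point depending on V is an affine combination of V and λ-independent points, so each such coordinate is linear in λ; the λ² term in each signed area is a multiple of (H−X)×(H−X) = 0, so 2·[HVP] and 2·[TAP] are each linear in λ. Evaluating at λ=0 and λ=1:
  2·[HVP] = 5/24·λ − 5/24,   2·[TAP] = -25/24
So [HVP]:[TAP] = (5/24·λ − 5/24) / (-25/24). Setting this equal to 3/25:
  5/24·λ − 5/24 = 3/25·(-25/24)  ⇒  λ = 2/5
Then r = λ/(1−λ) = (2/5)/(3/5) = 2/3. Check: with r = 2/3, V = (7/10, 3/10) and [HVP]:[TAP] = 3/25 as required.

r = 2/3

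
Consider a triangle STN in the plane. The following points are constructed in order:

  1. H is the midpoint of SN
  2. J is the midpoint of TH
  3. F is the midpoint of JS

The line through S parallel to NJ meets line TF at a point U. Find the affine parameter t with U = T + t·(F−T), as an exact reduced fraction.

t = 3/2

Choose coordinates S = (0, 0), T = (1, 0), N = (0, 1).
1. H is the midpoint of SN ⇒ H = (0, 1/2)
2. J is the midpoint of TH ⇒ J = (1/2, 1/4)
3. F is the midpoint of JS ⇒ F = (1/4, 1/8)
through S parallel to NJ: direction (1/2, -3/4); meets TF at U = (-1/8, 3/16)
U = T + t·(F−T) with t = 3/2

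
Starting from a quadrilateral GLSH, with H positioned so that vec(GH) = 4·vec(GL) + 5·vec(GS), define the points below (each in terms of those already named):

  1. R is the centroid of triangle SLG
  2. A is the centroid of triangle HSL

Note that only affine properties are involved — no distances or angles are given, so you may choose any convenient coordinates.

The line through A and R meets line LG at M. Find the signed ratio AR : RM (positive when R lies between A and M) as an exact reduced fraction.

AR:RM = 5

Set G = (0, 0), L = (1, 0), S = (0, 1), H = (4, 5); any affine frame gives the same invariant.
1. R is the centroid of triangle SLG ⇒ R = (1/3, 1/3)
2. A is the centroid of triangle HSL ⇒ A = (5/3, 2)
line AR meets LG at M = (1/15, 0)
R = A + t·(M−A) with t = 5/6, so AR:RM = 5/6:1/6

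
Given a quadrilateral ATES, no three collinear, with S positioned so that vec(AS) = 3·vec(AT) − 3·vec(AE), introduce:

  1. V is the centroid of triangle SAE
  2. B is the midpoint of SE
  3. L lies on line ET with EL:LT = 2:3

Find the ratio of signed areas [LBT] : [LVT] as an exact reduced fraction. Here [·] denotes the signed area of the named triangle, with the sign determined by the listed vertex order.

[LBT]:[LVT] = 3/4

Set A = (0, 0), T = (1, 0), E = (0, 1), S = (3, -3); any affine frame gives the same invariant.
1. V is the centroid of triangle SAE ⇒ V = (1, -2/3)
2. B is the midpoint of SE ⇒ B = (3/2, -1)
3. L lies on line ET with EL:LT = 2:3 ⇒ L = (2/5, 3/5)
2·[LBT] = 3/10, 2·[LVT] = 2/5
[LBT]:[LVT] = 3/10:2/5 = 3/4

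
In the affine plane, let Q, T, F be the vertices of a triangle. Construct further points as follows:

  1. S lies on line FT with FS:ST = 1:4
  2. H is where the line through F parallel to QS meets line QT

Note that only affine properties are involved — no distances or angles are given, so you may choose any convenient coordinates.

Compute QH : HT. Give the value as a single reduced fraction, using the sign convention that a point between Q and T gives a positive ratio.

QH:HT = -1/5

Choose coordinates Q = (0, 0), T = (1, 0), F = (0, 1).
1. S lies on line FT with FS:ST = 1:4 ⇒ S = (1/5, 4/5)
2. H is where the line through F parallel to QS meets line QT ⇒ H = (-1/4, 0)
H = Q + t·(T−Q) with t = -1/4, so QH:HT = t:(1−t) = -1/4:5/4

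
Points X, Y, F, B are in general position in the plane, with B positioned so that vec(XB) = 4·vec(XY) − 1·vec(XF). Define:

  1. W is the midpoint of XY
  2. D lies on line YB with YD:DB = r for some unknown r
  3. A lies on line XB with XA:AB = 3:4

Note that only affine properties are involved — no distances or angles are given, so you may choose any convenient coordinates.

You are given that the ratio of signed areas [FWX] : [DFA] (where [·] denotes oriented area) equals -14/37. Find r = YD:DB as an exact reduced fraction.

r = 5/3

Set X = (0, 0), Y = (1, 0), F = (0, 1), B = (4, -1); any affine frame gives the same invariant.
1. W is the midpoint of XY ⇒ W = (1/2, 0)
2. With YD:DB = r, write λ = r/(r+1) so D = Y + λ·(B−Y); D is affine-linear in λ
3. A lies on line XB with XA:AB = 3:4 ⇒ A = (12/7, -3/7)
Every point depending on D is an affine combination of D and λ-independent points, so each such coordinate is linear in λ; the λ² term in each signed area is a multiple of (B−Y)×(B−Y) = 0, so 2·[FWX] and 2·[DFA] are each linear in λ. Evaluating at λ=0 and λ=1:
  2·[FWX] = -1/2,   2·[DFA] = 18/7·λ − 2/7
So [FWX]:[DFA] = (-1/2) / (18/7·λ − 2/7). Setting this equal to -14/37:
  -1/2 = -14/37·(18/7·λ − 2/7)  ⇒  λ = 5/8
Then r = λ/(1−λ) = (5/8)/(3/8) = 5/3. Check: with r = 5/3, D = (23/8, -5/8) and [FWX]:[DFA] = -14/37 as required.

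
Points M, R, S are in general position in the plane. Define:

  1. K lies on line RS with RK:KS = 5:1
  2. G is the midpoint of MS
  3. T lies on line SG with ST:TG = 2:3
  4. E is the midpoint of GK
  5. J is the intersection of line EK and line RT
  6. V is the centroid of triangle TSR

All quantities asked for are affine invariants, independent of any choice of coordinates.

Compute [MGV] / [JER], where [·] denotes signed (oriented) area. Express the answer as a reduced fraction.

[MGV]:[JER] = -14/5

Set M = (0, 0), R = (1, 0), S = (0, 1); any affine frame gives the same invariant.
1. K lies on line RS with RK:KS = 5:1 ⇒ K = (1/6, 5/6)
2. G is the midpoint of MS ⇒ G = (0, 1/2)
3. T lies on line SG with ST:TG = 2:3 ⇒ T = (0, 4/5)
4. E is the midpoint of GK ⇒ E = (1/12, 2/3)
5. J is the intersection of line EK and line RT ⇒ J = (3/28, 5/7)
6. V is the centroid of triangle TSR ⇒ V = (1/3, 3/5)
2·[MGV] = -1/6, 2·[JER] = 5/84
[MGV]:[JER] = -1/6:5/84 = -14/5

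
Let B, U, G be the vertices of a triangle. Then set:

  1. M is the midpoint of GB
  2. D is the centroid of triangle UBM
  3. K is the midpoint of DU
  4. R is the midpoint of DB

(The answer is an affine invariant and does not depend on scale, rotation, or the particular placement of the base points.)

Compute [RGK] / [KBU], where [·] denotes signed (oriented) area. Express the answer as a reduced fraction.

Choose coordinates B = (0, 0), U = (1, 0), G = (0, 1).
1. M is the midpoint of GB ⇒ M = (0, 1/2)
2. D is the centroid of triangle UBM ⇒ D = (1/3, 1/6)
3. K is the midpoint of DU ⇒ K = (2/3, 1/12)
4. R is the midpoint of DB ⇒ R = (1/6, 1/12)
2·[RGK] = -11/24, 2·[KBU] = 1/12
[RGK]:[KBU] = -11/24:1/12 = -11/2

[RGK]:[KBU] = -11/2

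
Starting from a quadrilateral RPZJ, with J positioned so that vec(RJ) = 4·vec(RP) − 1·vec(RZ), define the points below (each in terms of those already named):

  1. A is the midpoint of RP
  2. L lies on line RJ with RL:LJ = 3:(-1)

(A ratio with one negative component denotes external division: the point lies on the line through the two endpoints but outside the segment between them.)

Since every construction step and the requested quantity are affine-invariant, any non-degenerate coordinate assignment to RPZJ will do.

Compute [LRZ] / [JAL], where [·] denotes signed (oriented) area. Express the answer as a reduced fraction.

[LRZ]:[JAL] = 24

Choose coordinates R = (0, 0), P = (1, 0), Z = (0, 1), J = (4, -1).
1. A is the midpoint of RP ⇒ A = (1/2, 0)
2. L lies on line RJ with RL:LJ = 3:(-1) ⇒ L = (6, -3/2)
2·[LRZ] = -6, 2·[JAL] = -1/4
[LRZ]:[JAL] = -6:-1/4 = 24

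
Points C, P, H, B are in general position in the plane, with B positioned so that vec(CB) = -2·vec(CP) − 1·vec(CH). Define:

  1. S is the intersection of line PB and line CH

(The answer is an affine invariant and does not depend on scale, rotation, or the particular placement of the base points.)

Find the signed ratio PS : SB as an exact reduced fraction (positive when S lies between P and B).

PS:SB = 1/2

Choose coordinates C = (0, 0), P = (1, 0), H = (0, 1), B = (-2, -1).
1. S is the intersection of line PB and line CH ⇒ S = (0, -1/3)
S = P + t·(B−P) with t = 1/3, so PS:SB = t:(1−t) = 1/3:2/3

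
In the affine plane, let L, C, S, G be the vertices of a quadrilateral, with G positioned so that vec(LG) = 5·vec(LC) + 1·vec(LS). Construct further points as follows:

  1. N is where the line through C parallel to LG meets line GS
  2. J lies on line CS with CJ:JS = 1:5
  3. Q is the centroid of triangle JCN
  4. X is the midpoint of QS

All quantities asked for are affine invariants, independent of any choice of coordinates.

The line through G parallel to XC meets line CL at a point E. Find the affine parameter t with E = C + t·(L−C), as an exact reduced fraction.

Choose coordinates L = (0, 0), C = (1, 0), S = (0, 1), G = (5, 1).
1. N is where the line through C parallel to LG meets line GS ⇒ N = (6, 1)
2. J lies on line CS with CJ:JS = 1:5 ⇒ J = (5/6, 1/6)
3. Q is the centroid of triangle JCN ⇒ Q = (47/18, 7/18)
4. X is the midpoint of QS ⇒ X = (47/36, 25/36)
through G parallel to XC: direction (-11/36, -25/36); meets CL at E = (114/25, 0)
E = C + t·(L−C) with t = -89/25

t = -89/25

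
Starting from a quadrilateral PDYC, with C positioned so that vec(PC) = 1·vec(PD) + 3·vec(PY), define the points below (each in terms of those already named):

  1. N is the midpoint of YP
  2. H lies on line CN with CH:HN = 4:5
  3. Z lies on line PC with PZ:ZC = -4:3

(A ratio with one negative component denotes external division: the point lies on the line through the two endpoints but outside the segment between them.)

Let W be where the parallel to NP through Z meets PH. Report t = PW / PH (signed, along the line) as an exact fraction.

Work in coordinates with P = (0, 0), D = (1, 0), Y = (0, 1), C = (1, 3).
1. N is the midpoint of YP ⇒ N = (0, 1/2)
2. H lies on line CN with CH:HN = 4:5 ⇒ H = (5/9, 17/9)
3. Z lies on line PC with PZ:ZC = -4:3 ⇒ Z = (4, 12)
through Z parallel to NP: direction (0, -1/2); meets PH at W = (4, 68/5)
W = P + t·(H−P) with t = 36/5

t = 36/5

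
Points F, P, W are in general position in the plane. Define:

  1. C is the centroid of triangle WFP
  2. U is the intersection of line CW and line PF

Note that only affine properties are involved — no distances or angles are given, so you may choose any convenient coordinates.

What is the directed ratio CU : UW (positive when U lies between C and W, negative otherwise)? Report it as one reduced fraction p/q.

Assign F = (0, 0), P = (1, 0), W = (0, 1) — the answer is frame-independent, so this choice is without loss of generality.
1. C is the centroid of triangle WFP ⇒ C = (1/3, 1/3)
2. U is the intersection of line CW and line PF ⇒ U = (1/2, 0)
U = C + t·(W−C) with t = -1/2, so CU:UW = t:(1−t) = -1/2:3/2

CU:UW = -1/3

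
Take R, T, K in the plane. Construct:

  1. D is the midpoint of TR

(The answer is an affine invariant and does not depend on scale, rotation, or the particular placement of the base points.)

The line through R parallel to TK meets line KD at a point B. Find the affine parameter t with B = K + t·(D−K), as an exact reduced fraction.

Work in coordinates with R = (0, 0), T = (1, 0), K = (0, 1).
1. D is the midpoint of TR ⇒ D = (1/2, 0)
through R parallel to TK: direction (-1, 1); meets KD at B = (1, -1)
B = K + t·(D−K) with t = 2

t = 2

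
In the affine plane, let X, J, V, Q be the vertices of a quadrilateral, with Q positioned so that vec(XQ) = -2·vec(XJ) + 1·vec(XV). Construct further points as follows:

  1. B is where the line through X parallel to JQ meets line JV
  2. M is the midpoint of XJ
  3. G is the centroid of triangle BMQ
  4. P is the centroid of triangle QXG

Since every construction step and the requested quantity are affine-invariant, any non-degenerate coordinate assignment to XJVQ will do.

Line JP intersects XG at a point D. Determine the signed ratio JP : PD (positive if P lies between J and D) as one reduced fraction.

Choose coordinates X = (0, 0), J = (1, 0), V = (0, 1), Q = (-2, 1).
1. B is where the line through X parallel to JQ meets line JV ⇒ B = (3/2, -1/2)
2. M is the midpoint of XJ ⇒ M = (1/2, 0)
3. G is the centroid of triangle BMQ ⇒ G = (0, 1/6)
4. P is the centroid of triangle QXG ⇒ P = (-2/3, 7/18)
line JP meets XG at D = (0, 7/30)
P = J + t·(D−J) with t = 5/3, so JP:PD = 5/3:-2/3

JP:PD = -5/2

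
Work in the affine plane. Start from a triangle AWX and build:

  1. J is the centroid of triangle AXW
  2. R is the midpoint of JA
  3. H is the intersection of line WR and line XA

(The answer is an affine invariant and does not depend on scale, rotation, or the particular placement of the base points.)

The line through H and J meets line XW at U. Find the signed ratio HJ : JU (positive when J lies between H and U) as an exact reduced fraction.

HJ:JU = 7/5

Work in coordinates with A = (0, 0), W = (1, 0), X = (0, 1).
1. J is the centroid of triangle AXW ⇒ J = (1/3, 1/3)
2. R is the midpoint of JA ⇒ R = (1/6, 1/6)
3. H is the intersection of line WR and line XA ⇒ H = (0, 1/5)
line HJ meets XW at U = (4/7, 3/7)
J = H + t·(U−H) with t = 7/12, so HJ:JU = 7/12:5/12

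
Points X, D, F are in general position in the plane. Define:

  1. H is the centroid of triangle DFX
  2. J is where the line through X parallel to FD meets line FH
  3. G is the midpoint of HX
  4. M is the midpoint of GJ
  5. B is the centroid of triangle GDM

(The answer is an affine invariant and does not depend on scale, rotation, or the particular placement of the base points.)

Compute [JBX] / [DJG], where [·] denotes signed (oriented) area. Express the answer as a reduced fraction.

[JBX]:[DJG] = -3/5

Assign X = (0, 0), D = (1, 0), F = (0, 1) — the answer is frame-independent, so this choice is without loss of generality.
1. H is the centroid of triangle DFX ⇒ H = (1/3, 1/3)
2. J is where the line through X parallel to FD meets line FH ⇒ J = (1, -1)
3. G is the midpoint of HX ⇒ G = (1/6, 1/6)
4. M is the midpoint of GJ ⇒ M = (7/12, -5/12)
5. B is the centroid of triangle GDM ⇒ B = (7/12, -1/12)
2·[JBX] = 1/2, 2·[DJG] = -5/6
[JBX]:[DJG] = 1/2:-5/6 = -3/5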